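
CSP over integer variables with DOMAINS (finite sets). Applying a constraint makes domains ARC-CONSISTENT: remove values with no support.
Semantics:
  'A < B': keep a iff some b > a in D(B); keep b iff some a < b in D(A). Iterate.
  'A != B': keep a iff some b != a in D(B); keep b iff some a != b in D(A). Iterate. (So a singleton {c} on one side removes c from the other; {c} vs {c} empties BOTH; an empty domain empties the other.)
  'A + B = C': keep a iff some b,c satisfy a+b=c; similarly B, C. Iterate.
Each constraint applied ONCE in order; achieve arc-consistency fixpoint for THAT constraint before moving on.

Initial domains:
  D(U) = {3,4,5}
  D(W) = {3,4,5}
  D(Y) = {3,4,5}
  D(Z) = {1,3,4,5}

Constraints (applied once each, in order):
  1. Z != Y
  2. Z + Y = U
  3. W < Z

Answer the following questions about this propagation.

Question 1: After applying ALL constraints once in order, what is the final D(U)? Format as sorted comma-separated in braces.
Answer: {4,5}

Derivation:
Constraint 1 (Z != Y) on D(Z)={1,3,4,5} D(Y)={3,4,5}: no change
Constraint 2 (Z + Y = U) on D(Z)={1,3,4,5} D(Y)={3,4,5} D(U)={3,4,5}: Z {1,3,4,5}->{1}; Y {3,4,5}->{3,4}; U {3,4,5}->{4,5}
Constraint 3 (W < Z) on D(W)={3,4,5} D(Z)={1}: W {3,4,5}->{}; Z {1}->{}
So after all 3 constraints: D(U) = {4,5}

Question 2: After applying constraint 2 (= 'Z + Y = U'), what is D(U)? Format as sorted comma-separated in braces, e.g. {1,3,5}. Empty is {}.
Constraint 1 (Z != Y) on D(Z)={1,3,4,5} D(Y)={3,4,5}: no change
Constraint 2 (Z + Y = U) on D(Z)={1,3,4,5} D(Y)={3,4,5} D(U)={3,4,5}: Z {1,3,4,5}->{1}; Y {3,4,5}->{3,4}; U {3,4,5}->{4,5}
So after constraint 2: D(U) = {4,5}

Answer: {4,5}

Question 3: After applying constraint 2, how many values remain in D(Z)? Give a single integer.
Answer: 1

Derivation:
Constraint 1 (Z != Y) on D(Z)={1,3,4,5} D(Y)={3,4,5}: no change
Constraint 2 (Z + Y = U) on D(Z)={1,3,4,5} D(Y)={3,4,5} D(U)={3,4,5}: Z {1,3,4,5}->{1}; Y {3,4,5}->{3,4}; U {3,4,5}->{4,5}
So after constraint 2: D(Z)={1}, size = 1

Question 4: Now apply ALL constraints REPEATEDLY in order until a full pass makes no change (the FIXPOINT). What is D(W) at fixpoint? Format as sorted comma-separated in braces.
Answer: {}

Derivation:
pass 0 (initial): D(W)={3,4,5}
pass 1: U {3,4,5}->{4,5}; W {3,4,5}->{}; Y {3,4,5}->{3,4}; Z {1,3,4,5}->{}
pass 2: U {4,5}->{}; Y {3,4}->{}
pass 3: no change
Fixpoint after 3 passes: D(W) = {}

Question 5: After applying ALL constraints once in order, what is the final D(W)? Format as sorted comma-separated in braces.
Constraint 1 (Z != Y) on D(Z)={1,3,4,5} D(Y)={3,4,5}: no change
Constraint 2 (Z + Y = U) on D(Z)={1,3,4,5} D(Y)={3,4,5} D(U)={3,4,5}: Z {1,3,4,5}->{1}; Y {3,4,5}->{3,4}; U {3,4,5}->{4,5}
Constraint 3 (W < Z) on D(W)={3,4,5} D(Z)={1}: W {3,4,5}->{}; Z {1}->{}
So after all 3 constraints: D(W) = {}

Answer: {}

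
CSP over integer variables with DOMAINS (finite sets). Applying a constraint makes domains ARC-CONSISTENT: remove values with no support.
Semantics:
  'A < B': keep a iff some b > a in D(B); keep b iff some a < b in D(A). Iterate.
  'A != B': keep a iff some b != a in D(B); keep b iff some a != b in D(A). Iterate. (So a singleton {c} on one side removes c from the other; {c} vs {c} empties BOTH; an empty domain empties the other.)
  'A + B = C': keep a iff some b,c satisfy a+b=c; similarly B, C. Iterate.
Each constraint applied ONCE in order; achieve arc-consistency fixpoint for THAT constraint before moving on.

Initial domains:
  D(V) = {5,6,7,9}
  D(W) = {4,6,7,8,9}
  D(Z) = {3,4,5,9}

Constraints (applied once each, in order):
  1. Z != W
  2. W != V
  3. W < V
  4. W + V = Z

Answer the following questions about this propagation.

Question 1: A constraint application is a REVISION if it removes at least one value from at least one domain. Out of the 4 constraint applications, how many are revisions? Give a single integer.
Constraint 1 (Z != W) on D(Z)={3,4,5,9} D(W)={4,6,7,8,9}: no change => not a revision
Constraint 2 (W != V) on D(W)={4,6,7,8,9} D(V)={5,6,7,9}: no change => not a revision
Constraint 3 (W < V) on D(W)={4,6,7,8,9} D(V)={5,6,7,9}: W {4,6,7,8,9}->{4,6,7,8} => REVISION
Constraint 4 (W + V = Z) on D(W)={4,6,7,8} D(V)={5,6,7,9} D(Z)={3,4,5,9}: W {4,6,7,8}->{4}; V {5,6,7,9}->{5}; Z {3,4,5,9}->{9} => REVISION
Total revisions = 2

Answer: 2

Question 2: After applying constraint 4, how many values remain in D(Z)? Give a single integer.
Constraint 1 (Z != W) on D(Z)={3,4,5,9} D(W)={4,6,7,8,9}: no change
Constraint 2 (W != V) on D(W)={4,6,7,8,9} D(V)={5,6,7,9}: no change
Constraint 3 (W < V) on D(W)={4,6,7,8,9} D(V)={5,6,7,9}: W {4,6,7,8,9}->{4,6,7,8}
Constraint 4 (W + V = Z) on D(W)={4,6,7,8} D(V)={5,6,7,9} D(Z)={3,4,5,9}: W {4,6,7,8}->{4}; V {5,6,7,9}->{5}; Z {3,4,5,9}->{9}
So after constraint 4: D(Z)={9}, size = 1

Answer: 1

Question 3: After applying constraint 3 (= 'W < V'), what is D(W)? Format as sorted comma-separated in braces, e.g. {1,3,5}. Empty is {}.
Answer: {4,6,7,8}

Derivation:
Constraint 1 (Z != W) on D(Z)={3,4,5,9} D(W)={4,6,7,8,9}: no change
Constraint 2 (W != V) on D(W)={4,6,7,8,9} D(V)={5,6,7,9}: no change
Constraint 3 (W < V) on D(W)={4,6,7,8,9} D(V)={5,6,7,9}: W {4,6,7,8,9}->{4,6,7,8}
So after constraint 3: D(W) = {4,6,7,8}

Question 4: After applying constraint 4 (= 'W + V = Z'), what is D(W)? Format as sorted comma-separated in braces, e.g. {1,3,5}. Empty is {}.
Constraint 1 (Z != W) on D(Z)={3,4,5,9} D(W)={4,6,7,8,9}: no change
Constraint 2 (W != V) on D(W)={4,6,7,8,9} D(V)={5,6,7,9}: no change
Constraint 3 (W < V) on D(W)={4,6,7,8,9} D(V)={5,6,7,9}: W {4,6,7,8,9}->{4,6,7,8}
Constraint 4 (W + V = Z) on D(W)={4,6,7,8} D(V)={5,6,7,9} D(Z)={3,4,5,9}: W {4,6,7,8}->{4}; V {5,6,7,9}->{5}; Z {3,4,5,9}->{9}
So after constraint 4: D(W) = {4}

Answer: {4}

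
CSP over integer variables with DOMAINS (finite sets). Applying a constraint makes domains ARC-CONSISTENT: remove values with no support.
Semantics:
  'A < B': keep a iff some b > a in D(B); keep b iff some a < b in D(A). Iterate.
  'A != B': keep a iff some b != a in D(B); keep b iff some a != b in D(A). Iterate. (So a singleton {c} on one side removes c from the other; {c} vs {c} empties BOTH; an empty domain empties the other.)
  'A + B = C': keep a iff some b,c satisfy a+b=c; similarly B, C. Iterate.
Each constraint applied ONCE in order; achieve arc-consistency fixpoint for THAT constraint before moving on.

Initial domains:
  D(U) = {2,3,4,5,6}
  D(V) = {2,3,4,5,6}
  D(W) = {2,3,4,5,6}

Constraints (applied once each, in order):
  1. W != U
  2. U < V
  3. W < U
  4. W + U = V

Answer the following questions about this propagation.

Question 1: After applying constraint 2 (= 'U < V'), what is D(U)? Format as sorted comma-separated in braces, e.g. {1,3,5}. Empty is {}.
Answer: {2,3,4,5}

Derivation:
Constraint 1 (W != U) on D(W)={2,3,4,5,6} D(U)={2,3,4,5,6}: no change
Constraint 2 (U < V) on D(U)={2,3,4,5,6} D(V)={2,3,4,5,6}: U {2,3,4,5,6}->{2,3,4,5}; V {2,3,4,5,6}->{3,4,5,6}
So after constraint 2: D(U) = {2,3,4,5}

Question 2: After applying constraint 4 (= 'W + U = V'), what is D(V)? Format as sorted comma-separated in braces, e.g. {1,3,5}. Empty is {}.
Answer: {5,6}

Derivation:
Constraint 1 (W != U) on D(W)={2,3,4,5,6} D(U)={2,3,4,5,6}: no change
Constraint 2 (U < V) on D(U)={2,3,4,5,6} D(V)={2,3,4,5,6}: U {2,3,4,5,6}->{2,3,4,5}; V {2,3,4,5,6}->{3,4,5,6}
Constraint 3 (W < U) on D(W)={2,3,4,5,6} D(U)={2,3,4,5}: W {2,3,4,5,6}->{2,3,4}; U {2,3,4,5}->{3,4,5}
Constraint 4 (W + U = V) on D(W)={2,3,4} D(U)={3,4,5} D(V)={3,4,5,6}: W {2,3,4}->{2,3}; U {3,4,5}->{3,4}; V {3,4,5,6}->{5,6}
So after constraint 4: D(V) = {5,6}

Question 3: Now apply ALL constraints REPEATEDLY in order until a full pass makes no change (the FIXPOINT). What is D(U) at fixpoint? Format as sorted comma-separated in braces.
Answer: {3,4}

Derivation:
pass 0 (initial): D(U)={2,3,4,5,6}
pass 1: U {2,3,4,5,6}->{3,4}; V {2,3,4,5,6}->{5,6}; W {2,3,4,5,6}->{2,3}
pass 2: no change
Fixpoint after 2 passes: D(U) = {3,4}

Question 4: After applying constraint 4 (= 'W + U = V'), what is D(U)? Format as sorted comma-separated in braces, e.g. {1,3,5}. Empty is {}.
Constraint 1 (W != U) on D(W)={2,3,4,5,6} D(U)={2,3,4,5,6}: no change
Constraint 2 (U < V) on D(U)={2,3,4,5,6} D(V)={2,3,4,5,6}: U {2,3,4,5,6}->{2,3,4,5}; V {2,3,4,5,6}->{3,4,5,6}
Constraint 3 (W < U) on D(W)={2,3,4,5,6} D(U)={2,3,4,5}: W {2,3,4,5,6}->{2,3,4}; U {2,3,4,5}->{3,4,5}
Constraint 4 (W + U = V) on D(W)={2,3,4} D(U)={3,4,5} D(V)={3,4,5,6}: W {2,3,4}->{2,3}; U {3,4,5}->{3,4}; V {3,4,5,6}->{5,6}
So after constraint 4: D(U) = {3,4}

Answer: {3,4}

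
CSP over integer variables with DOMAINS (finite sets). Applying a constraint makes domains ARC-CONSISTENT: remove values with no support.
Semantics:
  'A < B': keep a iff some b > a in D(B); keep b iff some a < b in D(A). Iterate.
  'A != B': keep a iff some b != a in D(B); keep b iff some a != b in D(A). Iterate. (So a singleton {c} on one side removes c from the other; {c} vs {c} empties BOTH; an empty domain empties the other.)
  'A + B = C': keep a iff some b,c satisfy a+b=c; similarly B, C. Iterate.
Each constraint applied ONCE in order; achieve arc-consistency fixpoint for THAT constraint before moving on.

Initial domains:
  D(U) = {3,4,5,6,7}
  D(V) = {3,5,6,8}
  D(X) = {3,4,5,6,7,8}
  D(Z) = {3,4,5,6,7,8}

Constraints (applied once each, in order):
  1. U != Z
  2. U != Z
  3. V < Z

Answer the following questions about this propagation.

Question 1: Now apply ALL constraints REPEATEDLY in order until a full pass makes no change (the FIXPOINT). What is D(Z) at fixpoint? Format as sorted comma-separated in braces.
pass 0 (initial): D(Z)={3,4,5,6,7,8}
pass 1: V {3,5,6,8}->{3,5,6}; Z {3,4,5,6,7,8}->{4,5,6,7,8}
pass 2: no change
Fixpoint after 2 passes: D(Z) = {4,5,6,7,8}

Answer: {4,5,6,7,8}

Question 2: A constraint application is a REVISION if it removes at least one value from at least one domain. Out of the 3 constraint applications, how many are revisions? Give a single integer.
Answer: 1

Derivation:
Constraint 1 (U != Z) on D(U)={3,4,5,6,7} D(Z)={3,4,5,6,7,8}: no change => not a revision
Constraint 2 (U != Z) on D(U)={3,4,5,6,7} D(Z)={3,4,5,6,7,8}: no change => not a revision
Constraint 3 (V < Z) on D(V)={3,5,6,8} D(Z)={3,4,5,6,7,8}: V {3,5,6,8}->{3,5,6}; Z {3,4,5,6,7,8}->{4,5,6,7,8} => REVISION
Total revisions = 1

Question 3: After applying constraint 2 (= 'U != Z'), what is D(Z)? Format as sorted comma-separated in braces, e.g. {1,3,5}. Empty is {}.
Constraint 1 (U != Z) on D(U)={3,4,5,6,7} D(Z)={3,4,5,6,7,8}: no change
Constraint 2 (U != Z) on D(U)={3,4,5,6,7} D(Z)={3,4,5,6,7,8}: no change
So after constraint 2: D(Z) = {3,4,5,6,7,8}

Answer: {3,4,5,6,7,8}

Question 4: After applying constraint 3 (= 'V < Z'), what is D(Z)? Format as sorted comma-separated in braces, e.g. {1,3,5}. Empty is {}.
Constraint 1 (U != Z) on D(U)={3,4,5,6,7} D(Z)={3,4,5,6,7,8}: no change
Constraint 2 (U != Z) on D(U)={3,4,5,6,7} D(Z)={3,4,5,6,7,8}: no change
Constraint 3 (V < Z) on D(V)={3,5,6,8} D(Z)={3,4,5,6,7,8}: V {3,5,6,8}->{3,5,6}; Z {3,4,5,6,7,8}->{4,5,6,7,8}
So after constraint 3: D(Z) = {4,5,6,7,8}

Answer: {4,5,6,7,8}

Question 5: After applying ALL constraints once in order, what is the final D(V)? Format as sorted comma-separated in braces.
Answer: {3,5,6}

Derivation:
Constraint 1 (U != Z) on D(U)={3,4,5,6,7} D(Z)={3,4,5,6,7,8}: no change
Constraint 2 (U != Z) on D(U)={3,4,5,6,7} D(Z)={3,4,5,6,7,8}: no change
Constraint 3 (V < Z) on D(V)={3,5,6,8} D(Z)={3,4,5,6,7,8}: V {3,5,6,8}->{3,5,6}; Z {3,4,5,6,7,8}->{4,5,6,7,8}
So after all 3 constraints: D(V) = {3,5,6}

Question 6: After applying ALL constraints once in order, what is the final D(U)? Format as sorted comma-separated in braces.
Answer: {3,4,5,6,7}

Derivation:
Constraint 1 (U != Z) on D(U)={3,4,5,6,7} D(Z)={3,4,5,6,7,8}: no change
Constraint 2 (U != Z) on D(U)={3,4,5,6,7} D(Z)={3,4,5,6,7,8}: no change
Constraint 3 (V < Z) on D(V)={3,5,6,8} D(Z)={3,4,5,6,7,8}: V {3,5,6,8}->{3,5,6}; Z {3,4,5,6,7,8}->{4,5,6,7,8}
So after all 3 constraints: D(U) = {3,4,5,6,7}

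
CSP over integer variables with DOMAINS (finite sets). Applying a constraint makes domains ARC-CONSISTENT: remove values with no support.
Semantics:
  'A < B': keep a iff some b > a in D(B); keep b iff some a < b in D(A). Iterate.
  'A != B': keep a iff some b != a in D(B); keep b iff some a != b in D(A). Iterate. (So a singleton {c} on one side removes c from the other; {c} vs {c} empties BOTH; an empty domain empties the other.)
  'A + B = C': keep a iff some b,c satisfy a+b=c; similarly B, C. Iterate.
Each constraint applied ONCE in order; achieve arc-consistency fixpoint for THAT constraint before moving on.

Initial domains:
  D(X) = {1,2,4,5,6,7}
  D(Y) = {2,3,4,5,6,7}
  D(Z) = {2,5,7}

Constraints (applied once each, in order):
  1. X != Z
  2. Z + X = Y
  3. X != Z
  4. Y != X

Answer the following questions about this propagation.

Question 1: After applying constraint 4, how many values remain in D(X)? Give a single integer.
Answer: 4

Derivation:
Constraint 1 (X != Z) on D(X)={1,2,4,5,6,7} D(Z)={2,5,7}: no change
Constraint 2 (Z + X = Y) on D(Z)={2,5,7} D(X)={1,2,4,5,6,7} D(Y)={2,3,4,5,6,7}: Z {2,5,7}->{2,5}; X {1,2,4,5,6,7}->{1,2,4,5}; Y {2,3,4,5,6,7}->{3,4,6,7}
Constraint 3 (X != Z) on D(X)={1,2,4,5} D(Z)={2,5}: no change
Constraint 4 (Y != X) on D(Y)={3,4,6,7} D(X)={1,2,4,5}: no change
So after constraint 4: D(X)={1,2,4,5}, size = 4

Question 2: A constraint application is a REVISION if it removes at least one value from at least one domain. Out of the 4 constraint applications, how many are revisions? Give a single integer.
Constraint 1 (X != Z) on D(X)={1,2,4,5,6,7} D(Z)={2,5,7}: no change => not a revision
Constraint 2 (Z + X = Y) on D(Z)={2,5,7} D(X)={1,2,4,5,6,7} D(Y)={2,3,4,5,6,7}: Z {2,5,7}->{2,5}; X {1,2,4,5,6,7}->{1,2,4,5}; Y {2,3,4,5,6,7}->{3,4,6,7} => REVISION
Constraint 3 (X != Z) on D(X)={1,2,4,5} D(Z)={2,5}: no change => not a revision
Constraint 4 (Y != X) on D(Y)={3,4,6,7} D(X)={1,2,4,5}: no change => not a revision
Total revisions = 1

Answer: 1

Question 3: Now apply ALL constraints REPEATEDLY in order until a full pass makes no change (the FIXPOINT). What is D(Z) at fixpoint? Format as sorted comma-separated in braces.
Answer: {2,5}

Derivation:
pass 0 (initial): D(Z)={2,5,7}
pass 1: X {1,2,4,5,6,7}->{1,2,4,5}; Y {2,3,4,5,6,7}->{3,4,6,7}; Z {2,5,7}->{2,5}
pass 2: no change
Fixpoint after 2 passes: D(Z) = {2,5}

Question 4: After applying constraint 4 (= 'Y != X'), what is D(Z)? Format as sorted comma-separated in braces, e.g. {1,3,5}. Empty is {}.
Constraint 1 (X != Z) on D(X)={1,2,4,5,6,7} D(Z)={2,5,7}: no change
Constraint 2 (Z + X = Y) on D(Z)={2,5,7} D(X)={1,2,4,5,6,7} D(Y)={2,3,4,5,6,7}: Z {2,5,7}->{2,5}; X {1,2,4,5,6,7}->{1,2,4,5}; Y {2,3,4,5,6,7}->{3,4,6,7}
Constraint 3 (X != Z) on D(X)={1,2,4,5} D(Z)={2,5}: no change
Constraint 4 (Y != X) on D(Y)={3,4,6,7} D(X)={1,2,4,5}: no change
So after constraint 4: D(Z) = {2,5}

Answer: {2,5}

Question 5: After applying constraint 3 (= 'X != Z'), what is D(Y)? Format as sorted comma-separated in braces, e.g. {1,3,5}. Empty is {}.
Answer: {3,4,6,7}

Derivation:
Constraint 1 (X != Z) on D(X)={1,2,4,5,6,7} D(Z)={2,5,7}: no change
Constraint 2 (Z + X = Y) on D(Z)={2,5,7} D(X)={1,2,4,5,6,7} D(Y)={2,3,4,5,6,7}: Z {2,5,7}->{2,5}; X {1,2,4,5,6,7}->{1,2,4,5}; Y {2,3,4,5,6,7}->{3,4,6,7}
Constraint 3 (X != Z) on D(X)={1,2,4,5} D(Z)={2,5}: no change
So after constraint 3: D(Y) = {3,4,6,7}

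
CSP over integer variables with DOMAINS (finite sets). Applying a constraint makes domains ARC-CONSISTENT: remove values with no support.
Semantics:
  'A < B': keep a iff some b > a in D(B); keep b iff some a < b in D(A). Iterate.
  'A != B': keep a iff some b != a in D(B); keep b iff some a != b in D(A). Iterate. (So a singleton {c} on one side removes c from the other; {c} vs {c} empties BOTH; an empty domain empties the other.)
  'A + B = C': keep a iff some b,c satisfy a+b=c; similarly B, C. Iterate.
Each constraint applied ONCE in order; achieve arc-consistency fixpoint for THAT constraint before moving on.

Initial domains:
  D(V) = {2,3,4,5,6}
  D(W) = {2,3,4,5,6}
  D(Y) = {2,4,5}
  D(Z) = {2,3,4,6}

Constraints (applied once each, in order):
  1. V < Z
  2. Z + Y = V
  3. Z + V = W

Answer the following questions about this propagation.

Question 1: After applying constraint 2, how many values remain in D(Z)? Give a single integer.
Constraint 1 (V < Z) on D(V)={2,3,4,5,6} D(Z)={2,3,4,6}: V {2,3,4,5,6}->{2,3,4,5}; Z {2,3,4,6}->{3,4,6}
Constraint 2 (Z + Y = V) on D(Z)={3,4,6} D(Y)={2,4,5} D(V)={2,3,4,5}: Z {3,4,6}->{3}; Y {2,4,5}->{2}; V {2,3,4,5}->{5}
So after constraint 2: D(Z)={3}, size = 1

Answer: 1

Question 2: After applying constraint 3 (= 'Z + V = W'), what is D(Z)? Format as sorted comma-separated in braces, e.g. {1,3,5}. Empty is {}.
Answer: {}

Derivation:
Constraint 1 (V < Z) on D(V)={2,3,4,5,6} D(Z)={2,3,4,6}: V {2,3,4,5,6}->{2,3,4,5}; Z {2,3,4,6}->{3,4,6}
Constraint 2 (Z + Y = V) on D(Z)={3,4,6} D(Y)={2,4,5} D(V)={2,3,4,5}: Z {3,4,6}->{3}; Y {2,4,5}->{2}; V {2,3,4,5}->{5}
Constraint 3 (Z + V = W) on D(Z)={3} D(V)={5} D(W)={2,3,4,5,6}: Z {3}->{}; V {5}->{}; W {2,3,4,5,6}->{}
So after constraint 3: D(Z) = {}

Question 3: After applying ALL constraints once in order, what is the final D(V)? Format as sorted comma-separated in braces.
Answer: {}

Derivation:
Constraint 1 (V < Z) on D(V)={2,3,4,5,6} D(Z)={2,3,4,6}: V {2,3,4,5,6}->{2,3,4,5}; Z {2,3,4,6}->{3,4,6}
Constraint 2 (Z + Y = V) on D(Z)={3,4,6} D(Y)={2,4,5} D(V)={2,3,4,5}: Z {3,4,6}->{3}; Y {2,4,5}->{2}; V {2,3,4,5}->{5}
Constraint 3 (Z + V = W) on D(Z)={3} D(V)={5} D(W)={2,3,4,5,6}: Z {3}->{}; V {5}->{}; W {2,3,4,5,6}->{}
So after all 3 constraints: D(V) = {}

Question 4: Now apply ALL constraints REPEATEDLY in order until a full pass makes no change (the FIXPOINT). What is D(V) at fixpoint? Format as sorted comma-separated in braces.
pass 0 (initial): D(V)={2,3,4,5,6}
pass 1: V {2,3,4,5,6}->{}; W {2,3,4,5,6}->{}; Y {2,4,5}->{2}; Z {2,3,4,6}->{}
pass 2: Y {2}->{}
pass 3: no change
Fixpoint after 3 passes: D(V) = {}

Answer: {}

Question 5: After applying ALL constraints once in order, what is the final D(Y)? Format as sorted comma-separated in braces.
Constraint 1 (V < Z) on D(V)={2,3,4,5,6} D(Z)={2,3,4,6}: V {2,3,4,5,6}->{2,3,4,5}; Z {2,3,4,6}->{3,4,6}
Constraint 2 (Z + Y = V) on D(Z)={3,4,6} D(Y)={2,4,5} D(V)={2,3,4,5}: Z {3,4,6}->{3}; Y {2,4,5}->{2}; V {2,3,4,5}->{5}
Constraint 3 (Z + V = W) on D(Z)={3} D(V)={5} D(W)={2,3,4,5,6}: Z {3}->{}; V {5}->{}; W {2,3,4,5,6}->{}
So after all 3 constraints: D(Y) = {2}

Answer: {2}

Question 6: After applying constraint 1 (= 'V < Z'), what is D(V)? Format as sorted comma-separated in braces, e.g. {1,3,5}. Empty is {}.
Answer: {2,3,4,5}

Derivation:
Constraint 1 (V < Z) on D(V)={2,3,4,5,6} D(Z)={2,3,4,6}: V {2,3,4,5,6}->{2,3,4,5}; Z {2,3,4,6}->{3,4,6}
So after constraint 1: D(V) = {2,3,4,5}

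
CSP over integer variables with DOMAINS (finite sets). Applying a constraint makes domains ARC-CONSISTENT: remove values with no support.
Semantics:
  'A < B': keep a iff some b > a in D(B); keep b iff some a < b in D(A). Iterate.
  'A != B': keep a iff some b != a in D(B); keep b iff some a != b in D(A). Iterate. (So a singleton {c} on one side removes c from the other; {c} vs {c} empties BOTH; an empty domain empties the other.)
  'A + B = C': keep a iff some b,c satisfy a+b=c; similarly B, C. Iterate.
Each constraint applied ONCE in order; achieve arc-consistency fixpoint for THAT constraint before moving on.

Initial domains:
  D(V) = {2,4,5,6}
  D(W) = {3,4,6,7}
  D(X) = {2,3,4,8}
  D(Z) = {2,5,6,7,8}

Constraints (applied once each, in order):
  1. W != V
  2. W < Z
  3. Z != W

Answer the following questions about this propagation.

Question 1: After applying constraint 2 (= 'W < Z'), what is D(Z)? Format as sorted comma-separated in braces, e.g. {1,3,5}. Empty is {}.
Constraint 1 (W != V) on D(W)={3,4,6,7} D(V)={2,4,5,6}: no change
Constraint 2 (W < Z) on D(W)={3,4,6,7} D(Z)={2,5,6,7,8}: Z {2,5,6,7,8}->{5,6,7,8}
So after constraint 2: D(Z) = {5,6,7,8}

Answer: {5,6,7,8}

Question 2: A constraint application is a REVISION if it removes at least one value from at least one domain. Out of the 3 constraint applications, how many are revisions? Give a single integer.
Answer: 1

Derivation:
Constraint 1 (W != V) on D(W)={3,4,6,7} D(V)={2,4,5,6}: no change => not a revision
Constraint 2 (W < Z) on D(W)={3,4,6,7} D(Z)={2,5,6,7,8}: Z {2,5,6,7,8}->{5,6,7,8} => REVISION
Constraint 3 (Z != W) on D(Z)={5,6,7,8} D(W)={3,4,6,7}: no change => not a revision
Total revisions = 1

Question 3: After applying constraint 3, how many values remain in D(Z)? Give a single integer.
Answer: 4

Derivation:
Constraint 1 (W != V) on D(W)={3,4,6,7} D(V)={2,4,5,6}: no change
Constraint 2 (W < Z) on D(W)={3,4,6,7} D(Z)={2,5,6,7,8}: Z {2,5,6,7,8}->{5,6,7,8}
Constraint 3 (Z != W) on D(Z)={5,6,7,8} D(W)={3,4,6,7}: no change
So after constraint 3: D(Z)={5,6,7,8}, size = 4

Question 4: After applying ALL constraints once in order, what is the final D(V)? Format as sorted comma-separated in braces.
Constraint 1 (W != V) on D(W)={3,4,6,7} D(V)={2,4,5,6}: no change
Constraint 2 (W < Z) on D(W)={3,4,6,7} D(Z)={2,5,6,7,8}: Z {2,5,6,7,8}->{5,6,7,8}
Constraint 3 (Z != W) on D(Z)={5,6,7,8} D(W)={3,4,6,7}: no change
So after all 3 constraints: D(V) = {2,4,5,6}

Answer: {2,4,5,6}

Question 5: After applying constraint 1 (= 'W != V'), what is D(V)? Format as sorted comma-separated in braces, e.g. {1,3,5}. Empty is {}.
Answer: {2,4,5,6}

Derivation:
Constraint 1 (W != V) on D(W)={3,4,6,7} D(V)={2,4,5,6}: no change
So after constraint 1: D(V) = {2,4,5,6}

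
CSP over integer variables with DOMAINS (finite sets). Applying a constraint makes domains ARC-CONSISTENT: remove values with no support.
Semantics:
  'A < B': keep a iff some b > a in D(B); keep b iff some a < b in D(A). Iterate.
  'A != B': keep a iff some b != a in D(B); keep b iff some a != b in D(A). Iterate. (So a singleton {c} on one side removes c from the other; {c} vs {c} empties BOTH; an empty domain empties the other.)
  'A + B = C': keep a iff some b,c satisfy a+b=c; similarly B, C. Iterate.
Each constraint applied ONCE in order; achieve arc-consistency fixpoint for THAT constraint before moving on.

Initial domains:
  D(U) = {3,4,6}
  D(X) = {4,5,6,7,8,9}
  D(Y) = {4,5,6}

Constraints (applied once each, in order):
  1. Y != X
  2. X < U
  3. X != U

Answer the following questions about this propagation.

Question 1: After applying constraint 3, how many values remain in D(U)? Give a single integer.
Answer: 1

Derivation:
Constraint 1 (Y != X) on D(Y)={4,5,6} D(X)={4,5,6,7,8,9}: no change
Constraint 2 (X < U) on D(X)={4,5,6,7,8,9} D(U)={3,4,6}: X {4,5,6,7,8,9}->{4,5}; U {3,4,6}->{6}
Constraint 3 (X != U) on D(X)={4,5} D(U)={6}: no change
So after constraint 3: D(U)={6}, size = 1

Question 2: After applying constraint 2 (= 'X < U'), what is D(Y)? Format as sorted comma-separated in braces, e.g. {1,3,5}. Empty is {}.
Constraint 1 (Y != X) on D(Y)={4,5,6} D(X)={4,5,6,7,8,9}: no change
Constraint 2 (X < U) on D(X)={4,5,6,7,8,9} D(U)={3,4,6}: X {4,5,6,7,8,9}->{4,5}; U {3,4,6}->{6}
So after constraint 2: D(Y) = {4,5,6}

Answer: {4,5,6}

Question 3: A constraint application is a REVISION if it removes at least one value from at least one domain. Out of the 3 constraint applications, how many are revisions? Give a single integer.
Constraint 1 (Y != X) on D(Y)={4,5,6} D(X)={4,5,6,7,8,9}: no change => not a revision
Constraint 2 (X < U) on D(X)={4,5,6,7,8,9} D(U)={3,4,6}: X {4,5,6,7,8,9}->{4,5}; U {3,4,6}->{6} => REVISION
Constraint 3 (X != U) on D(X)={4,5} D(U)={6}: no change => not a revision
Total revisions = 1

Answer: 1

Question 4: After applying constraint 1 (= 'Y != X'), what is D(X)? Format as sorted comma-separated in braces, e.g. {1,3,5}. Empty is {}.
Answer: {4,5,6,7,8,9}

Derivation:
Constraint 1 (Y != X) on D(Y)={4,5,6} D(X)={4,5,6,7,8,9}: no change
So after constraint 1: D(X) = {4,5,6,7,8,9}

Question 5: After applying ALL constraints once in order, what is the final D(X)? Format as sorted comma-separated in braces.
Answer: {4,5}

Derivation:
Constraint 1 (Y != X) on D(Y)={4,5,6} D(X)={4,5,6,7,8,9}: no change
Constraint 2 (X < U) on D(X)={4,5,6,7,8,9} D(U)={3,4,6}: X {4,5,6,7,8,9}->{4,5}; U {3,4,6}->{6}
Constraint 3 (X != U) on D(X)={4,5} D(U)={6}: no change
So after all 3 constraints: D(X) = {4,5}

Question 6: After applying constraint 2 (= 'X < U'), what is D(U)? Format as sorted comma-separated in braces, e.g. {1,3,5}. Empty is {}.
Constraint 1 (Y != X) on D(Y)={4,5,6} D(X)={4,5,6,7,8,9}: no change
Constraint 2 (X < U) on D(X)={4,5,6,7,8,9} D(U)={3,4,6}: X {4,5,6,7,8,9}->{4,5}; U {3,4,6}->{6}
So after constraint 2: D(U) = {6}

Answer: {6}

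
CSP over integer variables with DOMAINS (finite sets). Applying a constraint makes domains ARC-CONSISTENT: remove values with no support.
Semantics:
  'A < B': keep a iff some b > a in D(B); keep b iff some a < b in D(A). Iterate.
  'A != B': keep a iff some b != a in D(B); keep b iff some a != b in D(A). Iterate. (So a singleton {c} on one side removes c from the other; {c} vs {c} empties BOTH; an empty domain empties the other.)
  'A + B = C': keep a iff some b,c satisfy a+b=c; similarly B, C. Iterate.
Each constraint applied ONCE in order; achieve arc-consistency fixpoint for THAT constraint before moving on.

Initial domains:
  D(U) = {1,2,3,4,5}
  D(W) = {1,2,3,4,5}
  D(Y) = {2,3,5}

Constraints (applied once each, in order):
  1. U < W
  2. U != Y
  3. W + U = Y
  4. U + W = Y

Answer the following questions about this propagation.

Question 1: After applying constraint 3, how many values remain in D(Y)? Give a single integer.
Constraint 1 (U < W) on D(U)={1,2,3,4,5} D(W)={1,2,3,4,5}: U {1,2,3,4,5}->{1,2,3,4}; W {1,2,3,4,5}->{2,3,4,5}
Constraint 2 (U != Y) on D(U)={1,2,3,4} D(Y)={2,3,5}: no change
Constraint 3 (W + U = Y) on D(W)={2,3,4,5} D(U)={1,2,3,4} D(Y)={2,3,5}: W {2,3,4,5}->{2,3,4}; U {1,2,3,4}->{1,2,3}; Y {2,3,5}->{3,5}
So after constraint 3: D(Y)={3,5}, size = 2

Answer: 2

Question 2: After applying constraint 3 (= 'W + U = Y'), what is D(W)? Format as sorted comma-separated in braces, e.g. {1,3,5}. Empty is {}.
Answer: {2,3,4}

Derivation:
Constraint 1 (U < W) on D(U)={1,2,3,4,5} D(W)={1,2,3,4,5}: U {1,2,3,4,5}->{1,2,3,4}; W {1,2,3,4,5}->{2,3,4,5}
Constraint 2 (U != Y) on D(U)={1,2,3,4} D(Y)={2,3,5}: no change
Constraint 3 (W + U = Y) on D(W)={2,3,4,5} D(U)={1,2,3,4} D(Y)={2,3,5}: W {2,3,4,5}->{2,3,4}; U {1,2,3,4}->{1,2,3}; Y {2,3,5}->{3,5}
So after constraint 3: D(W) = {2,3,4}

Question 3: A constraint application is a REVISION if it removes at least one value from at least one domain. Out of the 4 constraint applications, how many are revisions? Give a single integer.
Answer: 2

Derivation:
Constraint 1 (U < W) on D(U)={1,2,3,4,5} D(W)={1,2,3,4,5}: U {1,2,3,4,5}->{1,2,3,4}; W {1,2,3,4,5}->{2,3,4,5} => REVISION
Constraint 2 (U != Y) on D(U)={1,2,3,4} D(Y)={2,3,5}: no change => not a revision
Constraint 3 (W + U = Y) on D(W)={2,3,4,5} D(U)={1,2,3,4} D(Y)={2,3,5}: W {2,3,4,5}->{2,3,4}; U {1,2,3,4}->{1,2,3}; Y {2,3,5}->{3,5} => REVISION
Constraint 4 (U + W = Y) on D(U)={1,2,3} D(W)={2,3,4} D(Y)={3,5}: no change => not a revision
Total revisions = 2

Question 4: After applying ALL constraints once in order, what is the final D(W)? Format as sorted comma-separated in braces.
Answer: {2,3,4}

Derivation:
Constraint 1 (U < W) on D(U)={1,2,3,4,5} D(W)={1,2,3,4,5}: U {1,2,3,4,5}->{1,2,3,4}; W {1,2,3,4,5}->{2,3,4,5}
Constraint 2 (U != Y) on D(U)={1,2,3,4} D(Y)={2,3,5}: no change
Constraint 3 (W + U = Y) on D(W)={2,3,4,5} D(U)={1,2,3,4} D(Y)={2,3,5}: W {2,3,4,5}->{2,3,4}; U {1,2,3,4}->{1,2,3}; Y {2,3,5}->{3,5}
Constraint 4 (U + W = Y) on D(U)={1,2,3} D(W)={2,3,4} D(Y)={3,5}: no change
So after all 4 constraints: D(W) = {2,3,4}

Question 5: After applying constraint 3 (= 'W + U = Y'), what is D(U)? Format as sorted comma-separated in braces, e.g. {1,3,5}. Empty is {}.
Constraint 1 (U < W) on D(U)={1,2,3,4,5} D(W)={1,2,3,4,5}: U {1,2,3,4,5}->{1,2,3,4}; W {1,2,3,4,5}->{2,3,4,5}
Constraint 2 (U != Y) on D(U)={1,2,3,4} D(Y)={2,3,5}: no change
Constraint 3 (W + U = Y) on D(W)={2,3,4,5} D(U)={1,2,3,4} D(Y)={2,3,5}: W {2,3,4,5}->{2,3,4}; U {1,2,3,4}->{1,2,3}; Y {2,3,5}->{3,5}
So after constraint 3: D(U) = {1,2,3}

Answer: {1,2,3}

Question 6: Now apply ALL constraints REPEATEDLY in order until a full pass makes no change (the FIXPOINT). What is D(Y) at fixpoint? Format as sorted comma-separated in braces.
pass 0 (initial): D(Y)={2,3,5}
pass 1: U {1,2,3,4,5}->{1,2,3}; W {1,2,3,4,5}->{2,3,4}; Y {2,3,5}->{3,5}
pass 2: no change
Fixpoint after 2 passes: D(Y) = {3,5}

Answer: {3,5}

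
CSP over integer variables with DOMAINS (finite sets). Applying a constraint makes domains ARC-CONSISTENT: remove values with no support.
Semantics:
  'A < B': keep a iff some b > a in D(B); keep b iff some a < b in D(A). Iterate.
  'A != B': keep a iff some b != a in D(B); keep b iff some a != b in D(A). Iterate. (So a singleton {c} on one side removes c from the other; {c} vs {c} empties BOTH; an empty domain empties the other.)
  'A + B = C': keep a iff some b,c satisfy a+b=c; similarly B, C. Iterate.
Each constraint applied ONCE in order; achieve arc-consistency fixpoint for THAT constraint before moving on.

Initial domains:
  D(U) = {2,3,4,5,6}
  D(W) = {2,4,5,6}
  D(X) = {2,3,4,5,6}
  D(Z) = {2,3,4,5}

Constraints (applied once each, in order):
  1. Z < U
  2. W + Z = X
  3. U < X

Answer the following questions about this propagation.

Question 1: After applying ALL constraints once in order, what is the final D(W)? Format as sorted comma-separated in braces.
Constraint 1 (Z < U) on D(Z)={2,3,4,5} D(U)={2,3,4,5,6}: U {2,3,4,5,6}->{3,4,5,6}
Constraint 2 (W + Z = X) on D(W)={2,4,5,6} D(Z)={2,3,4,5} D(X)={2,3,4,5,6}: W {2,4,5,6}->{2,4}; Z {2,3,4,5}->{2,3,4}; X {2,3,4,5,6}->{4,5,6}
Constraint 3 (U < X) on D(U)={3,4,5,6} D(X)={4,5,6}: U {3,4,5,6}->{3,4,5}
So after all 3 constraints: D(W) = {2,4}

Answer: {2,4}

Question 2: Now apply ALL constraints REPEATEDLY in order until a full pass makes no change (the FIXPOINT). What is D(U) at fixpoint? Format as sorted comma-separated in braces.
pass 0 (initial): D(U)={2,3,4,5,6}
pass 1: U {2,3,4,5,6}->{3,4,5}; W {2,4,5,6}->{2,4}; X {2,3,4,5,6}->{4,5,6}; Z {2,3,4,5}->{2,3,4}
pass 2: no change
Fixpoint after 2 passes: D(U) = {3,4,5}

Answer: {3,4,5}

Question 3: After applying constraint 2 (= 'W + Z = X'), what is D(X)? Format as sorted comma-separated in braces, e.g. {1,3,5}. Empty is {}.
Constraint 1 (Z < U) on D(Z)={2,3,4,5} D(U)={2,3,4,5,6}: U {2,3,4,5,6}->{3,4,5,6}
Constraint 2 (W + Z = X) on D(W)={2,4,5,6} D(Z)={2,3,4,5} D(X)={2,3,4,5,6}: W {2,4,5,6}->{2,4}; Z {2,3,4,5}->{2,3,4}; X {2,3,4,5,6}->{4,5,6}
So after constraint 2: D(X) = {4,5,6}

Answer: {4,5,6}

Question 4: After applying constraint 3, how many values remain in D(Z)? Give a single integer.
Constraint 1 (Z < U) on D(Z)={2,3,4,5} D(U)={2,3,4,5,6}: U {2,3,4,5,6}->{3,4,5,6}
Constraint 2 (W + Z = X) on D(W)={2,4,5,6} D(Z)={2,3,4,5} D(X)={2,3,4,5,6}: W {2,4,5,6}->{2,4}; Z {2,3,4,5}->{2,3,4}; X {2,3,4,5,6}->{4,5,6}
Constraint 3 (U < X) on D(U)={3,4,5,6} D(X)={4,5,6}: U {3,4,5,6}->{3,4,5}
So after constraint 3: D(Z)={2,3,4}, size = 3

Answer: 3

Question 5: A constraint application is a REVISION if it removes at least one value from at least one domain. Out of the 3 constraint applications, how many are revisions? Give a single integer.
Constraint 1 (Z < U) on D(Z)={2,3,4,5} D(U)={2,3,4,5,6}: U {2,3,4,5,6}->{3,4,5,6} => REVISION
Constraint 2 (W + Z = X) on D(W)={2,4,5,6} D(Z)={2,3,4,5} D(X)={2,3,4,5,6}: W {2,4,5,6}->{2,4}; Z {2,3,4,5}->{2,3,4}; X {2,3,4,5,6}->{4,5,6} => REVISION
Constraint 3 (U < X) on D(U)={3,4,5,6} D(X)={4,5,6}: U {3,4,5,6}->{3,4,5} => REVISION
Total revisions = 3

Answer: 3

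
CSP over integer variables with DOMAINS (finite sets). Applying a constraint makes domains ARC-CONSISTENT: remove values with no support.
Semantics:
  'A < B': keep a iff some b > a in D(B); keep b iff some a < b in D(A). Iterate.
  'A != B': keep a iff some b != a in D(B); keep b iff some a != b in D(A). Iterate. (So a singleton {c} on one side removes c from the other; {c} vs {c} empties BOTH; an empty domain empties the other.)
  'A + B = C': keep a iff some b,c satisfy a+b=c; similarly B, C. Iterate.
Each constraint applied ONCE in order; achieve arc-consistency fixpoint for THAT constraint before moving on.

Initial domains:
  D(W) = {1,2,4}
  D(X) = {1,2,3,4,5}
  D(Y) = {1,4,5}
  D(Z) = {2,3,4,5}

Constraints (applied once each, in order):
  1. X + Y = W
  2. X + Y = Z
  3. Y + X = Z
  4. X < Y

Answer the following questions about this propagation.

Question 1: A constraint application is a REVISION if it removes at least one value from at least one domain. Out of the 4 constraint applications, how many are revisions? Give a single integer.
Answer: 3

Derivation:
Constraint 1 (X + Y = W) on D(X)={1,2,3,4,5} D(Y)={1,4,5} D(W)={1,2,4}: X {1,2,3,4,5}->{1,3}; Y {1,4,5}->{1}; W {1,2,4}->{2,4} => REVISION
Constraint 2 (X + Y = Z) on D(X)={1,3} D(Y)={1} D(Z)={2,3,4,5}: Z {2,3,4,5}->{2,4} => REVISION
Constraint 3 (Y + X = Z) on D(Y)={1} D(X)={1,3} D(Z)={2,4}: no change => not a revision
Constraint 4 (X < Y) on D(X)={1,3} D(Y)={1}: X {1,3}->{}; Y {1}->{} => REVISION
Total revisions = 3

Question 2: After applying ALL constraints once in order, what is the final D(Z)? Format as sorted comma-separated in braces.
Answer: {2,4}

Derivation:
Constraint 1 (X + Y = W) on D(X)={1,2,3,4,5} D(Y)={1,4,5} D(W)={1,2,4}: X {1,2,3,4,5}->{1,3}; Y {1,4,5}->{1}; W {1,2,4}->{2,4}
Constraint 2 (X + Y = Z) on D(X)={1,3} D(Y)={1} D(Z)={2,3,4,5}: Z {2,3,4,5}->{2,4}
Constraint 3 (Y + X = Z) on D(Y)={1} D(X)={1,3} D(Z)={2,4}: no change
Constraint 4 (X < Y) on D(X)={1,3} D(Y)={1}: X {1,3}->{}; Y {1}->{}
So after all 4 constraints: D(Z) = {2,4}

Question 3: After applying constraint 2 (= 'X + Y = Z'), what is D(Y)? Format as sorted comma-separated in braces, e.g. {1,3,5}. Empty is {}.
Answer: {1}

Derivation:
Constraint 1 (X + Y = W) on D(X)={1,2,3,4,5} D(Y)={1,4,5} D(W)={1,2,4}: X {1,2,3,4,5}->{1,3}; Y {1,4,5}->{1}; W {1,2,4}->{2,4}
Constraint 2 (X + Y = Z) on D(X)={1,3} D(Y)={1} D(Z)={2,3,4,5}: Z {2,3,4,5}->{2,4}
So after constraint 2: D(Y) = {1}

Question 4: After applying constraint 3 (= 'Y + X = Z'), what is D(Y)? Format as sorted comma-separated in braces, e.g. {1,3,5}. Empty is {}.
Answer: {1}

Derivation:
Constraint 1 (X + Y = W) on D(X)={1,2,3,4,5} D(Y)={1,4,5} D(W)={1,2,4}: X {1,2,3,4,5}->{1,3}; Y {1,4,5}->{1}; W {1,2,4}->{2,4}
Constraint 2 (X + Y = Z) on D(X)={1,3} D(Y)={1} D(Z)={2,3,4,5}: Z {2,3,4,5}->{2,4}
Constraint 3 (Y + X = Z) on D(Y)={1} D(X)={1,3} D(Z)={2,4}: no change
So after constraint 3: D(Y) = {1}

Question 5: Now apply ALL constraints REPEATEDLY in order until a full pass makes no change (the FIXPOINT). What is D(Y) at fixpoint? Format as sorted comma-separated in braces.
Answer: {}

Derivation:
pass 0 (initial): D(Y)={1,4,5}
pass 1: W {1,2,4}->{2,4}; X {1,2,3,4,5}->{}; Y {1,4,5}->{}; Z {2,3,4,5}->{2,4}
pass 2: W {2,4}->{}; Z {2,4}->{}
pass 3: no change
Fixpoint after 3 passes: D(Y) = {}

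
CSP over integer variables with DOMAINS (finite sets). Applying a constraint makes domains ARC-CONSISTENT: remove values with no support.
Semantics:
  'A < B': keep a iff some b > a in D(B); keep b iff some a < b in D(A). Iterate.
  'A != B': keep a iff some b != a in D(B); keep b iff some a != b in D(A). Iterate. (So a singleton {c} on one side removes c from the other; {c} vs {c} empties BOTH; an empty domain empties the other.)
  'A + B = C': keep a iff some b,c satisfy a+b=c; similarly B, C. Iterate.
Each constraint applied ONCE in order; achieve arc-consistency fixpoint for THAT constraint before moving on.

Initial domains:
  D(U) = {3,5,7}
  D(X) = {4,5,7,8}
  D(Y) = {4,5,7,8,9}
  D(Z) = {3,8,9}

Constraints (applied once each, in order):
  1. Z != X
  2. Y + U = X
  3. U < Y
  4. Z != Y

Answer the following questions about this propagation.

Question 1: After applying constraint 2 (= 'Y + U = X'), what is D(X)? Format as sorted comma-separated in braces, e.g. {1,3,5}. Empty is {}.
Answer: {7,8}

Derivation:
Constraint 1 (Z != X) on D(Z)={3,8,9} D(X)={4,5,7,8}: no change
Constraint 2 (Y + U = X) on D(Y)={4,5,7,8,9} D(U)={3,5,7} D(X)={4,5,7,8}: Y {4,5,7,8,9}->{4,5}; U {3,5,7}->{3}; X {4,5,7,8}->{7,8}
So after constraint 2: D(X) = {7,8}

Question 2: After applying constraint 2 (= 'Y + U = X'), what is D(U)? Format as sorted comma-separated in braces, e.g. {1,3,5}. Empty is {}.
Answer: {3}

Derivation:
Constraint 1 (Z != X) on D(Z)={3,8,9} D(X)={4,5,7,8}: no change
Constraint 2 (Y + U = X) on D(Y)={4,5,7,8,9} D(U)={3,5,7} D(X)={4,5,7,8}: Y {4,5,7,8,9}->{4,5}; U {3,5,7}->{3}; X {4,5,7,8}->{7,8}
So after constraint 2: D(U) = {3}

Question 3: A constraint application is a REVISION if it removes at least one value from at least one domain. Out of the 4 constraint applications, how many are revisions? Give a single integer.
Constraint 1 (Z != X) on D(Z)={3,8,9} D(X)={4,5,7,8}: no change => not a revision
Constraint 2 (Y + U = X) on D(Y)={4,5,7,8,9} D(U)={3,5,7} D(X)={4,5,7,8}: Y {4,5,7,8,9}->{4,5}; U {3,5,7}->{3}; X {4,5,7,8}->{7,8} => REVISION
Constraint 3 (U < Y) on D(U)={3} D(Y)={4,5}: no change => not a revision
Constraint 4 (Z != Y) on D(Z)={3,8,9} D(Y)={4,5}: no change => not a revision
Total revisions = 1

Answer: 1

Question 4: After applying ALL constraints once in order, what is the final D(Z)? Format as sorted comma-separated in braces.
Constraint 1 (Z != X) on D(Z)={3,8,9} D(X)={4,5,7,8}: no change
Constraint 2 (Y + U = X) on D(Y)={4,5,7,8,9} D(U)={3,5,7} D(X)={4,5,7,8}: Y {4,5,7,8,9}->{4,5}; U {3,5,7}->{3}; X {4,5,7,8}->{7,8}
Constraint 3 (U < Y) on D(U)={3} D(Y)={4,5}: no change
Constraint 4 (Z != Y) on D(Z)={3,8,9} D(Y)={4,5}: no change
So after all 4 constraints: D(Z) = {3,8,9}

Answer: {3,8,9}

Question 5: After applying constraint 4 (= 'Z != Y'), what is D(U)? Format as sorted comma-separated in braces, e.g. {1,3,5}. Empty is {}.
Answer: {3}

Derivation:
Constraint 1 (Z != X) on D(Z)={3,8,9} D(X)={4,5,7,8}: no change
Constraint 2 (Y + U = X) on D(Y)={4,5,7,8,9} D(U)={3,5,7} D(X)={4,5,7,8}: Y {4,5,7,8,9}->{4,5}; U {3,5,7}->{3}; X {4,5,7,8}->{7,8}
Constraint 3 (U < Y) on D(U)={3} D(Y)={4,5}: no change
Constraint 4 (Z != Y) on D(Z)={3,8,9} D(Y)={4,5}: no change
So after constraint 4: D(U) = {3}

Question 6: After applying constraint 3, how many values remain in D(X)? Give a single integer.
Answer: 2

Derivation:
Constraint 1 (Z != X) on D(Z)={3,8,9} D(X)={4,5,7,8}: no change
Constraint 2 (Y + U = X) on D(Y)={4,5,7,8,9} D(U)={3,5,7} D(X)={4,5,7,8}: Y {4,5,7,8,9}->{4,5}; U {3,5,7}->{3}; X {4,5,7,8}->{7,8}
Constraint 3 (U < Y) on D(U)={3} D(Y)={4,5}: no change
So after constraint 3: D(X)={7,8}, size = 2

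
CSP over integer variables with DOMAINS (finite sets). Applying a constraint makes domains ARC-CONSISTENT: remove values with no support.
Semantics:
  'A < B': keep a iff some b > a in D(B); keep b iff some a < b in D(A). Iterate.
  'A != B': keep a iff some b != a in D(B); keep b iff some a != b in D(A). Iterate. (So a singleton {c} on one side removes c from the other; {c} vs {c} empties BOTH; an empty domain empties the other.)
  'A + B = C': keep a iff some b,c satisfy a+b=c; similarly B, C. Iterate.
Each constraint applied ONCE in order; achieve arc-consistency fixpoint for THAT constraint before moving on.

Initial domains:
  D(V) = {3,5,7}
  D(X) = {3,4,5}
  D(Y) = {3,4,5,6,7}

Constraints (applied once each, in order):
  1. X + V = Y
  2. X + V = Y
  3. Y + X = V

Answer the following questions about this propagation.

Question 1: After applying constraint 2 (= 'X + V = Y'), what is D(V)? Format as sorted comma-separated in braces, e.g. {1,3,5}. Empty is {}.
Constraint 1 (X + V = Y) on D(X)={3,4,5} D(V)={3,5,7} D(Y)={3,4,5,6,7}: X {3,4,5}->{3,4}; V {3,5,7}->{3}; Y {3,4,5,6,7}->{6,7}
Constraint 2 (X + V = Y) on D(X)={3,4} D(V)={3} D(Y)={6,7}: no change
So after constraint 2: D(V) = {3}

Answer: {3}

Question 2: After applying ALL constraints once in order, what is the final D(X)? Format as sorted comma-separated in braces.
Answer: {}

Derivation:
Constraint 1 (X + V = Y) on D(X)={3,4,5} D(V)={3,5,7} D(Y)={3,4,5,6,7}: X {3,4,5}->{3,4}; V {3,5,7}->{3}; Y {3,4,5,6,7}->{6,7}
Constraint 2 (X + V = Y) on D(X)={3,4} D(V)={3} D(Y)={6,7}: no change
Constraint 3 (Y + X = V) on D(Y)={6,7} D(X)={3,4} D(V)={3}: Y {6,7}->{}; X {3,4}->{}; V {3}->{}
So after all 3 constraints: D(X) = {}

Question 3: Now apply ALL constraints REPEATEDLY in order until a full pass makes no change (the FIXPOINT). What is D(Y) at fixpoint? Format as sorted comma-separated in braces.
pass 0 (initial): D(Y)={3,4,5,6,7}
pass 1: V {3,5,7}->{}; X {3,4,5}->{}; Y {3,4,5,6,7}->{}
pass 2: no change
Fixpoint after 2 passes: D(Y) = {}

Answer: {}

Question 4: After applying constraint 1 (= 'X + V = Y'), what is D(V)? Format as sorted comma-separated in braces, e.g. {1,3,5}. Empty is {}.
Constraint 1 (X + V = Y) on D(X)={3,4,5} D(V)={3,5,7} D(Y)={3,4,5,6,7}: X {3,4,5}->{3,4}; V {3,5,7}->{3}; Y {3,4,5,6,7}->{6,7}
So after constraint 1: D(V) = {3}

Answer: {3}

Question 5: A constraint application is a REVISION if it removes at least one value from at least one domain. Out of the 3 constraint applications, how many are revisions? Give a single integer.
Constraint 1 (X + V = Y) on D(X)={3,4,5} D(V)={3,5,7} D(Y)={3,4,5,6,7}: X {3,4,5}->{3,4}; V {3,5,7}->{3}; Y {3,4,5,6,7}->{6,7} => REVISION
Constraint 2 (X + V = Y) on D(X)={3,4} D(V)={3} D(Y)={6,7}: no change => not a revision
Constraint 3 (Y + X = V) on D(Y)={6,7} D(X)={3,4} D(V)={3}: Y {6,7}->{}; X {3,4}->{}; V {3}->{} => REVISION
Total revisions = 2

Answer: 2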